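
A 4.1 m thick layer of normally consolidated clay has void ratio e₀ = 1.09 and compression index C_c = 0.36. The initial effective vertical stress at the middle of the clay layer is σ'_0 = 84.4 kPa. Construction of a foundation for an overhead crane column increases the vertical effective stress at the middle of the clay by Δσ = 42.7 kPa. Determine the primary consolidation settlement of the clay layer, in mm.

S_c ≈ 126 mm

Final effective stress: σ'_f = σ'_0 + Δσ = 84.4 + 42.7 = 127.1 kPa.
Normally consolidated clay, so the full stress increment lies on the virgin compression line:
S_c = C_c·H/(1+e₀)·log₁₀(σ'_f/σ'_0) = 0.36×4.1/(1+1.09)×log₁₀(127.1/84.4)
    = 0.70622 × 0.1778 = 0.1256 m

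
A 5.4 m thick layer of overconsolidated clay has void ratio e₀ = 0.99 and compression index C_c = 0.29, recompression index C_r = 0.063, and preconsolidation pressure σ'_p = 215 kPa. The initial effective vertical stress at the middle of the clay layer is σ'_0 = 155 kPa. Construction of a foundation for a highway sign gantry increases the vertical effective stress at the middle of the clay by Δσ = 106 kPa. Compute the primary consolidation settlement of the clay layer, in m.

Final effective stress: σ'_f = 155 + 106 = 261 kPa.
σ'_f = 261 > σ'_p = 215 kPa, so the stress path crosses the preconsolidation pressure — recompression up to σ'_p, then virgin compression beyond:
S_c = H/(1+e₀)·[C_r·log₁₀(σ'_p/σ'_0) + C_c·log₁₀(σ'_f/σ'_p)]
    = 5.4/1.99 × [0.063×log₁₀(215/155) + 0.29×log₁₀(261/215)]
    = 2.7136 × [0.0089527 + 0.024419] = 0.09056 m

S_c ≈ 0.0906 m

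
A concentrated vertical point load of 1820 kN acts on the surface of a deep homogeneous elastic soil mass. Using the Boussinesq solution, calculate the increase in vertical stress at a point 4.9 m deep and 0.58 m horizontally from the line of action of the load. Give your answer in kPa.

Δσ_z ≈ 35 kPa

Boussinesq vertical stress below a point load on an elastic half-space:
Δσ_z = 3P/(2πz²) · [1 + (r/z)²]^(−5/2)
r/z = 0.58/4.9 = 0.11837; [1+(r/z)²]^(−5/2) = 0.96581.
Δσ_z = 3×1820/(2π×4.9²) × 0.96581 = 36.193 × 0.96581 = 34.96 kPa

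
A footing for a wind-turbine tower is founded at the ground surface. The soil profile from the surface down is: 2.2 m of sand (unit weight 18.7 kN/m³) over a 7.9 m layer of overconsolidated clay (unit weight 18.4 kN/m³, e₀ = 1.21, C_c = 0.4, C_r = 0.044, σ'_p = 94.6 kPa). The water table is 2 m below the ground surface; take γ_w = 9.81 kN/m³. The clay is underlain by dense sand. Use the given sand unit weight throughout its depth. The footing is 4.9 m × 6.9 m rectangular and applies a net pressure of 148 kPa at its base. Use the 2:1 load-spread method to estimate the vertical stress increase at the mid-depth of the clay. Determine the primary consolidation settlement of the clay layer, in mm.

Mid-depth of clay below the ground surface: z = 2.2 + 7.9/2 = 6.15 m.
Total vertical stress at mid-clay: σ_v = 18.7×2.2 + 18.4×3.95 = 113.82 kPa.
Pore pressure: u = 9.81×(6.15 − 2) = 40.712 kPa.
Initial effective stress: σ'_0 = σ_v − u = 113.82 − 40.712 = 73.108 kPa.
Stress increase at mid-clay by the 2:1 spreading method:
Δσ = qBL/((B+z)(L+z)) = 148×4.9×6.9/((4.9+6.15)(6.9+6.15)) = 34.7 kPa
Final effective stress: σ'_f = 73.108 + 34.7 = 107.81 kPa.
σ'_f = 107.81 > σ'_p = 94.6 kPa, so the stress path crosses the preconsolidation pressure — recompression up to σ'_p, then virgin compression beyond:
S_c = H/(1+e₀)·[C_r·log₁₀(σ'_p/σ'_0) + C_c·log₁₀(σ'_f/σ'_p)]
    = 7.9/2.21 × [0.044×log₁₀(94.6/73.108) + 0.4×log₁₀(107.81/94.6)]
    = 3.5747 × [0.0049248 + 0.022707] = 0.09878 m

S_c ≈ 98.8 mm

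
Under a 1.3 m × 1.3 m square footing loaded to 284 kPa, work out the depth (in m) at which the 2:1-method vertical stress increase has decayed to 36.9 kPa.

2:1 spreading — at depth z the loaded area has grown by z in each plan dimension:
qB²/(B+z)² = Δσ_z ⇒ z = B(√(q/Δσ_z) − 1) = 1.3×(√(284/36.9) − 1) = 2.307 m

z ≈ 2.31 m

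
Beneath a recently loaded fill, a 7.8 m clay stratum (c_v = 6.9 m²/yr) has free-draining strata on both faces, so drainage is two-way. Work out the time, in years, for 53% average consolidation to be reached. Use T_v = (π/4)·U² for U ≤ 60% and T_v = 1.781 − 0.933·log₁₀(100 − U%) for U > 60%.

t ≈ 0.486 years

Drainage path length: H_d = H/2 = 3.9 m (double drainage).
U ≤ 60%: T_v = (π/4)·U² = (π/4)×0.53² = 0.22062.
t = T_v·H_d²/c_v = 0.22062×3.9²/6.9 = 0.4863 years.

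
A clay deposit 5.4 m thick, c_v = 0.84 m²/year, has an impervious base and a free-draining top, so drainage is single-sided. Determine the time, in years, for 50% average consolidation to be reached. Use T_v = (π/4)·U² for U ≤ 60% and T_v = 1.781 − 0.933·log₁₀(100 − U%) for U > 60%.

Drainage path length: H_d = H = 5.4 m (single drainage).
U ≤ 60%: T_v = (π/4)·U² = (π/4)×0.5² = 0.19635.
t = T_v·H_d²/c_v = 0.19635×5.4²/0.84 = 6.816 years.

t ≈ 6.82 years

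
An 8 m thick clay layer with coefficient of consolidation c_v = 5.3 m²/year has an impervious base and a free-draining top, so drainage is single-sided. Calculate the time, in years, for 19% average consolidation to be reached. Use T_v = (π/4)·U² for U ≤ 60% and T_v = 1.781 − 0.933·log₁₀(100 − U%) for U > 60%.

Drainage path length: H_d = H = 8 m (single drainage).
U ≤ 60%: T_v = (π/4)·U² = (π/4)×0.19² = 0.028353.
t = T_v·H_d²/c_v = 0.028353×8²/5.3 = 0.3424 years.

t ≈ 0.342 years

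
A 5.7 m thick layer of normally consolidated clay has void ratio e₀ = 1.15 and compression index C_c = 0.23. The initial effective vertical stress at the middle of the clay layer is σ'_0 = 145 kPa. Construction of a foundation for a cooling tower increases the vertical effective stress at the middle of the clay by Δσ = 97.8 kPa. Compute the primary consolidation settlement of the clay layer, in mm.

Final effective stress: σ'_f = σ'_0 + Δσ = 145 + 97.8 = 242.8 kPa.
Normally consolidated clay, so the full stress increment lies on the virgin compression line:
S_c = C_c·H/(1+e₀)·log₁₀(σ'_f/σ'_0) = 0.23×5.7/(1+1.15)×log₁₀(242.8/145)
    = 0.60977 × 0.22388 = 0.1365 m

S_c ≈ 137 mm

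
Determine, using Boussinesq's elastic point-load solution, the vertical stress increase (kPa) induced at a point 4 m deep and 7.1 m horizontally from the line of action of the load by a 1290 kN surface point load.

Δσ_z ≈ 1.1 kPa

Boussinesq vertical stress below a point load on an elastic half-space:
Δσ_z = 3P/(2πz²) · [1 + (r/z)²]^(−5/2)
r/z = 7.1/4 = 1.775; [1+(r/z)²]^(−5/2) = 0.028492.
Δσ_z = 3×1290/(2π×4²) × 0.028492 = 38.496 × 0.028492 = 1.097 kPa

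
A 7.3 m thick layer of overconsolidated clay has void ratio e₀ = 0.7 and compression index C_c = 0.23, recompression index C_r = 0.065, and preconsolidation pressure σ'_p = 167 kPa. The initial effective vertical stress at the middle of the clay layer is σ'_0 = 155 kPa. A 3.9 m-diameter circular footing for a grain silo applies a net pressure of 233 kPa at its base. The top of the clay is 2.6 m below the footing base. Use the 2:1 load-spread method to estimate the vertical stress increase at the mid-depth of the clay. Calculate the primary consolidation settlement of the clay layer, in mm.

S_c ≈ 63 mm

Mid-depth of clay below the footing base: z = 2.6 + 7.3/2 = 6.25 m.
Stress increase at mid-clay by the 2:1 spreading method:
Δσ ≈ qD²/(D+z)² = 233×3.9²/(3.9+6.25)² = 34.4 kPa
Final effective stress: σ'_f = 155 + 34.4 = 189.4 kPa.
σ'_f = 189.4 > σ'_p = 167 kPa, so the stress path crosses the preconsolidation pressure — recompression up to σ'_p, then virgin compression beyond:
S_c = H/(1+e₀)·[C_r·log₁₀(σ'_p/σ'_0) + C_c·log₁₀(σ'_f/σ'_p)]
    = 7.3/1.7 × [0.065×log₁₀(167/155) + 0.23×log₁₀(189.4/167)]
    = 4.2941 × [0.002105 + 0.012573] = 0.06303 m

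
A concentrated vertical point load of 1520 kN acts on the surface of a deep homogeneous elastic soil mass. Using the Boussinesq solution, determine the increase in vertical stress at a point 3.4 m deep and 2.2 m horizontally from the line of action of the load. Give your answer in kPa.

Boussinesq vertical stress below a point load on an elastic half-space:
Δσ_z = 3P/(2πz²) · [1 + (r/z)²]^(−5/2)
r/z = 2.2/3.4 = 0.64706; [1+(r/z)²]^(−5/2) = 0.41714.
Δσ_z = 3×1520/(2π×3.4²) × 0.41714 = 62.781 × 0.41714 = 26.19 kPa

Δσ_z ≈ 26.2 kPa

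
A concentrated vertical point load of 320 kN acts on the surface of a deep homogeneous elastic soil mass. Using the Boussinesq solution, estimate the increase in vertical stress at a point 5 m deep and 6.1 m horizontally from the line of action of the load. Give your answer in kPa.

Boussinesq vertical stress below a point load on an elastic half-space:
Δσ_z = 3P/(2πz²) · [1 + (r/z)²]^(−5/2)
r/z = 6.1/5 = 1.22; [1+(r/z)²]^(−5/2) = 0.10238.
Δσ_z = 3×320/(2π×5²) × 0.10238 = 6.1115 × 0.10238 = 0.6257 kPa

Δσ_z ≈ 0.626 kPa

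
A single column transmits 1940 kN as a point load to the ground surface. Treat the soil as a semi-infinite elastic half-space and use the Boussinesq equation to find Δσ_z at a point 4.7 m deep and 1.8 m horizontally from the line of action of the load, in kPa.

Δσ_z ≈ 29.8 kPa

Boussinesq vertical stress below a point load on an elastic half-space:
Δσ_z = 3P/(2πz²) · [1 + (r/z)²]^(−5/2)
r/z = 1.8/4.7 = 0.38298; [1+(r/z)²]^(−5/2) = 0.71023.
Δσ_z = 3×1940/(2π×4.7²) × 0.71023 = 41.932 × 0.71023 = 29.78 kPa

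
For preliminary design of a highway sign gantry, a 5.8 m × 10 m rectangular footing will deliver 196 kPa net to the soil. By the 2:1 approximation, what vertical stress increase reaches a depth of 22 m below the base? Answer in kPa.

By the 2:1 method the load spreads at 1 horizontal : 2 vertical, so at depth z the loaded area has grown by z in each plan dimension:
Δσ = qBL/((B+z)(L+z)) = 196×5.8×10/((5.8+22)(10+22)) = 12.779 kPa

Δσ_z ≈ 12.8 kPa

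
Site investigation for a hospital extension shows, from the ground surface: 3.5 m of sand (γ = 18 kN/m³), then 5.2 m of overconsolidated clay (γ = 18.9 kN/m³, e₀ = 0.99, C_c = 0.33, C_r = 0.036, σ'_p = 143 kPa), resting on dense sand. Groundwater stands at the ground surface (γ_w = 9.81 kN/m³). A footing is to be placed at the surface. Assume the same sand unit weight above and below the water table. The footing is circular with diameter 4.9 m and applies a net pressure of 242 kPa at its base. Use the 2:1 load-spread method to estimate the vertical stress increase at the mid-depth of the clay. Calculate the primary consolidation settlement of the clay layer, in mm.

S_c ≈ 26.6 mm

Mid-depth of clay below the ground surface: z = 3.5 + 5.2/2 = 6.1 m.
Total vertical stress at mid-clay: σ_v = 18×3.5 + 18.9×2.6 = 112.14 kPa.
Pore pressure: u = 9.81×(6.1 − 0) = 59.841 kPa.
Initial effective stress: σ'_0 = σ_v − u = 112.14 − 59.841 = 52.299 kPa.
Stress increase at mid-clay by the 2:1 spreading method:
Δσ ≈ qD²/(D+z)² = 242×4.9²/(4.9+6.1)² = 48.02 kPa
Final effective stress: σ'_f = 52.299 + 48.02 = 100.32 kPa.
σ'_f = 100.32 ≤ σ'_p = 143 kPa, so the clay remains overconsolidated and only the recompression index applies:
S_c = C_r·H/(1+e₀)·log₁₀(σ'_f/σ'_0) = 0.036×5.2/1.99×log₁₀(100.32/52.299)
    = 0.094072 × 0.28289 = 0.02661 m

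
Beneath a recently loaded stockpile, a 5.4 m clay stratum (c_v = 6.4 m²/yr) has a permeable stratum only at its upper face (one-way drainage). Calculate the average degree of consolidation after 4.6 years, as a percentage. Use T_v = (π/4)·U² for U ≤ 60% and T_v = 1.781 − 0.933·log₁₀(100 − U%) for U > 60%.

U ≈ 93.3 %

Drainage path length: H_d = H = 5.4 m (single drainage).
T_v = c_v·t/H_d² = 6.4×4.6/5.4² = 1.0096.
T_v = 1.0096 corresponds to the U > 60% branch:
U = 1 − 10^((1.781 − T_v)/0.933)/100 = 0.9329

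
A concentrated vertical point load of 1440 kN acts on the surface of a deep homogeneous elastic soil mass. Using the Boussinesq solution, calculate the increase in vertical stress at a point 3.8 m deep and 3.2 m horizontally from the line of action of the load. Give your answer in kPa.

Δσ_z ≈ 12.5 kPa

Boussinesq vertical stress below a point load on an elastic half-space:
Δσ_z = 3P/(2πz²) · [1 + (r/z)²]^(−5/2)
r/z = 3.2/3.8 = 0.84211; [1+(r/z)²]^(−5/2) = 0.26185.
Δσ_z = 3×1440/(2π×3.8²) × 0.26185 = 47.614 × 0.26185 = 12.47 kPa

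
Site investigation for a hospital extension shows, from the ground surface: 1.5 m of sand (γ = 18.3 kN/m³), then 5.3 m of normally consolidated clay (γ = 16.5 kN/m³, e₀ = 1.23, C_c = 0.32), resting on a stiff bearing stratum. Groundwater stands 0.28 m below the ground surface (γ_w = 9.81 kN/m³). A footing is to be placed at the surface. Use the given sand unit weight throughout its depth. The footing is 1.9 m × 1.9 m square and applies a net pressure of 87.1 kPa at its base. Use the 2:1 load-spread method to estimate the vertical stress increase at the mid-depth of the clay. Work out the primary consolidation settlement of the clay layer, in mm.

S_c ≈ 76 mm

Mid-depth of clay below the ground surface: z = 1.5 + 5.3/2 = 4.15 m.
Total vertical stress at mid-clay: σ_v = 18.3×1.5 + 16.5×2.65 = 71.175 kPa.
Pore pressure: u = 9.81×(4.15 − 0.28) = 37.965 kPa.
Initial effective stress: σ'_0 = σ_v − u = 71.175 − 37.965 = 33.21 kPa.
Stress increase at mid-clay by the 2:1 spreading method:
Δσ = qBL/((B+z)(L+z)) = 87.1×1.9×1.9/((1.9+4.15)(1.9+4.15)) = 8.5904 kPa
Final effective stress: σ'_f = σ'_0 + Δσ = 33.21 + 8.5904 = 41.8 kPa.
Normally consolidated clay, so the full stress increment lies on the virgin compression line:
S_c = C_c·H/(1+e₀)·log₁₀(σ'_f/σ'_0) = 0.32×5.3/(1+1.23)×log₁₀(41.8/33.21)
    = 0.76054 × 0.099907 = 0.07598 m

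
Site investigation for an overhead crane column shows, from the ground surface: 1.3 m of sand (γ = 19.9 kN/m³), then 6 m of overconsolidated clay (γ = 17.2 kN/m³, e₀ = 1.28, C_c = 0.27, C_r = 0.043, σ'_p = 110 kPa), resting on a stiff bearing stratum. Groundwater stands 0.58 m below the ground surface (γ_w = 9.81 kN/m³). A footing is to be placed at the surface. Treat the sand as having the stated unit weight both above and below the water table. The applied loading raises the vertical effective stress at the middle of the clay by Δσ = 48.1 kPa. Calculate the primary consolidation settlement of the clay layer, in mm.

Mid-depth of clay below the ground surface: z = 1.3 + 6/2 = 4.3 m.
Total vertical stress at mid-clay: σ_v = 19.9×1.3 + 17.2×3 = 77.47 kPa.
Pore pressure: u = 9.81×(4.3 − 0.58) = 36.493 kPa.
Initial effective stress: σ'_0 = σ_v − u = 77.47 − 36.493 = 40.977 kPa.
Final effective stress: σ'_f = 40.977 + 48.1 = 89.077 kPa.
σ'_f = 89.077 ≤ σ'_p = 110 kPa, so the clay remains overconsolidated and only the recompression index applies:
S_c = C_r·H/(1+e₀)·log₁₀(σ'_f/σ'_0) = 0.043×6/2.28×log₁₀(89.077/40.977)
    = 0.11316 × 0.33723 = 0.03816 m

S_c ≈ 38.2 mm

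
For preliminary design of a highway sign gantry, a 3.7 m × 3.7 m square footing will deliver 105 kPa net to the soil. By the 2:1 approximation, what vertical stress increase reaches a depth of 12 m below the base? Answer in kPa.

Δσ_z ≈ 5.83 kPa

By the 2:1 method the load spreads at 1 horizontal : 2 vertical, so at depth z the loaded area has grown by z in each plan dimension:
Δσ = qBL/((B+z)(L+z)) = 105×3.7×3.7/((3.7+12)(3.7+12)) = 5.8317 kPa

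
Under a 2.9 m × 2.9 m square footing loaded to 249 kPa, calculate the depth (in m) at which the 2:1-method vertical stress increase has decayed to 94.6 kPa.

2:1 spreading — at depth z the loaded area has grown by z in each plan dimension:
qB²/(B+z)² = Δσ_z ⇒ z = B(√(q/Δσ_z) − 1) = 2.9×(√(249/94.6) − 1) = 1.805 m

z ≈ 1.8 m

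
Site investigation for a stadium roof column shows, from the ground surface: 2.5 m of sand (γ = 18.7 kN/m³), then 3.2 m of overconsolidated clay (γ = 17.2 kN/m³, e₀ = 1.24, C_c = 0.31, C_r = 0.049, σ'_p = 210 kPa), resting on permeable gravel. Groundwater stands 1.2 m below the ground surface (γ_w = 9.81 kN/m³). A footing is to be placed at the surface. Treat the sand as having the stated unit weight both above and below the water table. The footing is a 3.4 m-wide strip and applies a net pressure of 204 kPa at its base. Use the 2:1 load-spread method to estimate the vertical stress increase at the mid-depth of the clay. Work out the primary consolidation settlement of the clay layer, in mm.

S_c ≈ 33.6 mm

Mid-depth of clay below the ground surface: z = 2.5 + 3.2/2 = 4.1 m.
Total vertical stress at mid-clay: σ_v = 18.7×2.5 + 17.2×1.6 = 74.27 kPa.
Pore pressure: u = 9.81×(4.1 − 1.2) = 28.449 kPa.
Initial effective stress: σ'_0 = σ_v − u = 74.27 − 28.449 = 45.821 kPa.
Stress increase at mid-clay by the 2:1 spreading method:
Δσ = qB/(B+z) = 204×3.4/(3.4+4.1) = 92.48 kPa
Final effective stress: σ'_f = 45.821 + 92.48 = 138.3 kPa.
σ'_f = 138.3 ≤ σ'_p = 210 kPa, so the clay remains overconsolidated and only the recompression index applies:
S_c = C_r·H/(1+e₀)·log₁₀(σ'_f/σ'_0) = 0.049×3.2/2.24×log₁₀(138.3/45.821)
    = 0.070001 × 0.47976 = 0.03358 m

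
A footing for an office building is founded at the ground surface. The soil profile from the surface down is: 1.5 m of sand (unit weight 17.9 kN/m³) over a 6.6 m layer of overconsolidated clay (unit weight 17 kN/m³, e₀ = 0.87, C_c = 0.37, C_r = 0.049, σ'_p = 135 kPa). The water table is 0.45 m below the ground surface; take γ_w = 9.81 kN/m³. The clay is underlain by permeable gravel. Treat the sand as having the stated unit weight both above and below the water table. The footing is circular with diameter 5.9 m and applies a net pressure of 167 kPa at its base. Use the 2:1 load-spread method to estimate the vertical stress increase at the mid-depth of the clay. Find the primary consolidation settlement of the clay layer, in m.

S_c ≈ 0.0613 m

Mid-depth of clay below the ground surface: z = 1.5 + 6.6/2 = 4.8 m.
Total vertical stress at mid-clay: σ_v = 17.9×1.5 + 17×3.3 = 82.95 kPa.
Pore pressure: u = 9.81×(4.8 − 0.45) = 42.673 kPa.
Initial effective stress: σ'_0 = σ_v − u = 82.95 − 42.673 = 40.277 kPa.
Stress increase at mid-clay by the 2:1 spreading method:
Δσ ≈ qD²/(D+z)² = 167×5.9²/(5.9+4.8)² = 50.775 kPa
Final effective stress: σ'_f = 40.277 + 50.775 = 91.052 kPa.
σ'_f = 91.052 ≤ σ'_p = 135 kPa, so the clay remains overconsolidated and only the recompression index applies:
S_c = C_r·H/(1+e₀)·log₁₀(σ'_f/σ'_0) = 0.049×6.6/1.87×log₁₀(91.052/40.277)
    = 0.17294 × 0.35423 = 0.06126 m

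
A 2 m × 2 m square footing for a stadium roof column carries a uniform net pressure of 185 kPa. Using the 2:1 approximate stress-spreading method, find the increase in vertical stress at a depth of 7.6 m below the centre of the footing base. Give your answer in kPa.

By the 2:1 method the load spreads at 1 horizontal : 2 vertical, so at depth z the loaded area has grown by z in each plan dimension:
Δσ = qBL/((B+z)(L+z)) = 185×2×2/((2+7.6)(2+7.6)) = 8.0295 kPa

Δσ_z ≈ 8.03 kPa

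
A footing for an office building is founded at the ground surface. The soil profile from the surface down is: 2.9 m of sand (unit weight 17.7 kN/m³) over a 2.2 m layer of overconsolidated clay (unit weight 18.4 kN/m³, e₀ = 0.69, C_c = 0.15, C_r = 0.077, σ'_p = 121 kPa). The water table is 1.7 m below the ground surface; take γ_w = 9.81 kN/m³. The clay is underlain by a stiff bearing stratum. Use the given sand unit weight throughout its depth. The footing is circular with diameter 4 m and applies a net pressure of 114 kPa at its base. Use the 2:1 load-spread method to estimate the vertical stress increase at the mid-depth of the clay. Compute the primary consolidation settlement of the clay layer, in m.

Mid-depth of clay below the ground surface: z = 2.9 + 2.2/2 = 4 m.
Total vertical stress at mid-clay: σ_v = 17.7×2.9 + 18.4×1.1 = 71.57 kPa.
Pore pressure: u = 9.81×(4 − 1.7) = 22.563 kPa.
Initial effective stress: σ'_0 = σ_v − u = 71.57 − 22.563 = 49.007 kPa.
Stress increase at mid-clay by the 2:1 spreading method:
Δσ ≈ qD²/(D+z)² = 114×4²/(4+4)² = 28.5 kPa
Final effective stress: σ'_f = 49.007 + 28.5 = 77.507 kPa.
σ'_f = 77.507 ≤ σ'_p = 121 kPa, so the clay remains overconsolidated and only the recompression index applies:
S_c = C_r·H/(1+e₀)·log₁₀(σ'_f/σ'_0) = 0.077×2.2/1.69×log₁₀(77.507/49.007)
    = 0.10024 × 0.19908 = 0.01996 m

S_c ≈ 0.02 m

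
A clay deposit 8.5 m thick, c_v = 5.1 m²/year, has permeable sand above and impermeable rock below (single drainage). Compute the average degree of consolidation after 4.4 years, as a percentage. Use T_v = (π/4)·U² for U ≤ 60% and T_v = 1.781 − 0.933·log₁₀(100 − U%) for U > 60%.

Drainage path length: H_d = H = 8.5 m (single drainage).
T_v = c_v·t/H_d² = 5.1×4.4/8.5² = 0.31059.
T_v = 0.31059 corresponds to the U > 60% branch:
U = 1 − 10^((1.781 − T_v)/0.933)/100 = 0.6233

U ≈ 62.3 %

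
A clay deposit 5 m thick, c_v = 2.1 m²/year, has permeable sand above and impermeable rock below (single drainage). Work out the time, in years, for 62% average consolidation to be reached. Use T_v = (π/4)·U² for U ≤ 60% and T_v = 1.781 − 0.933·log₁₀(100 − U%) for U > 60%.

Drainage path length: H_d = H = 5 m (single drainage).
U > 60%: T_v = 1.781 − 0.933·log₁₀(100 − 62) = 0.30706.
t = T_v·H_d²/c_v = 0.30706×5²/2.1 = 3.655 years.

t ≈ 3.66 years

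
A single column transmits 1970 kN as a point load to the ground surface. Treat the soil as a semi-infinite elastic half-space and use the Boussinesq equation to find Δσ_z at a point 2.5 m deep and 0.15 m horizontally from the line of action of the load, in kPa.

Δσ_z ≈ 149 kPa

Boussinesq vertical stress below a point load on an elastic half-space:
Δσ_z = 3P/(2πz²) · [1 + (r/z)²]^(−5/2)
r/z = 0.15/2.5 = 0.06; [1+(r/z)²]^(−5/2) = 0.99106.
Δσ_z = 3×1970/(2π×2.5²) × 0.99106 = 150.5 × 0.99106 = 149.2 kPa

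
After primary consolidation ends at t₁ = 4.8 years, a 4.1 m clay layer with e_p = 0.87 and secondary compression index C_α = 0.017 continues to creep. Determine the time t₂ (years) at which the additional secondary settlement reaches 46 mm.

S_s = C_α·H/(1+e_p)·log₁₀(t₂/t₁) ⇒ log₁₀(t₂/t₁) = S_s·(1+e_p)/(C_α·H).
log₁₀(t₂/t₁) = 0.046 × (1+0.87) / (0.017×4.1) = 1.234
t₂ = t₁ × 10^1.234 = 4.8 × 17.15 = 82.3 years

t₂ ≈ 82.3 years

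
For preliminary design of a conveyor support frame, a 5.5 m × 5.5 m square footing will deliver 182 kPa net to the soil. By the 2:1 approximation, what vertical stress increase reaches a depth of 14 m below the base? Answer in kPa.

By the 2:1 method the load spreads at 1 horizontal : 2 vertical, so at depth z the loaded area has grown by z in each plan dimension:
Δσ = qBL/((B+z)(L+z)) = 182×5.5×5.5/((5.5+14)(5.5+14)) = 14.479 kPa

Δσ_z ≈ 14.5 kPa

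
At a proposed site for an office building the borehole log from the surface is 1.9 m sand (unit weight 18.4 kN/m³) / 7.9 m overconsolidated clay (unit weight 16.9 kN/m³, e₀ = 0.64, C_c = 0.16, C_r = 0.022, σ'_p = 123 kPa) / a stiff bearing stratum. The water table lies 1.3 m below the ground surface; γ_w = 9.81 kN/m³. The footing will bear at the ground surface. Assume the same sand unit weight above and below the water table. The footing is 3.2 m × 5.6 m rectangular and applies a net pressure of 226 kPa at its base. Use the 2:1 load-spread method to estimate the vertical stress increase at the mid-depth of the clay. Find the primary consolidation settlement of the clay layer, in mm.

S_c ≈ 24 mm

Mid-depth of clay below the ground surface: z = 1.9 + 7.9/2 = 5.85 m.
Total vertical stress at mid-clay: σ_v = 18.4×1.9 + 16.9×3.95 = 101.71 kPa.
Pore pressure: u = 9.81×(5.85 − 1.3) = 44.636 kPa.
Initial effective stress: σ'_0 = σ_v − u = 101.71 − 44.636 = 57.074 kPa.
Stress increase at mid-clay by the 2:1 spreading method:
Δσ = qBL/((B+z)(L+z)) = 226×3.2×5.6/((3.2+5.85)(5.6+5.85)) = 39.083 kPa
Final effective stress: σ'_f = 57.074 + 39.083 = 96.157 kPa.
σ'_f = 96.157 ≤ σ'_p = 123 kPa, so the clay remains overconsolidated and only the recompression index applies:
S_c = C_r·H/(1+e₀)·log₁₀(σ'_f/σ'_0) = 0.022×7.9/1.64×log₁₀(96.157/57.074)
    = 0.10598 × 0.22654 = 0.02401 m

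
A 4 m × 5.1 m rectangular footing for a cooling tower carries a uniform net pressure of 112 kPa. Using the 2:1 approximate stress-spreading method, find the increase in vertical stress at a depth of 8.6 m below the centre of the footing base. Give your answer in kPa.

By the 2:1 method the load spreads at 1 horizontal : 2 vertical, so at depth z the loaded area has grown by z in each plan dimension:
Δσ = qBL/((B+z)(L+z)) = 112×4×5.1/((4+8.6)(5.1+8.6)) = 13.236 kPa

Δσ_z ≈ 13.2 kPa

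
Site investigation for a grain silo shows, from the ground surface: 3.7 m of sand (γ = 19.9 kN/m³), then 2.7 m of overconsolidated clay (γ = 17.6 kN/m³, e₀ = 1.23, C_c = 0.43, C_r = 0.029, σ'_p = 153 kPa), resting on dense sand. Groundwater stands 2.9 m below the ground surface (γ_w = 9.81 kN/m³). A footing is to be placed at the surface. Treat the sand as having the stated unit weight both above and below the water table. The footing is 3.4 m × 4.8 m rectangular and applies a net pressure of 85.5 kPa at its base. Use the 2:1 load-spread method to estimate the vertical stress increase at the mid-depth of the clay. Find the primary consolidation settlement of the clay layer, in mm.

S_c ≈ 3.03 mm

Mid-depth of clay below the ground surface: z = 3.7 + 2.7/2 = 5.05 m.
Total vertical stress at mid-clay: σ_v = 19.9×3.7 + 17.6×1.35 = 97.39 kPa.
Pore pressure: u = 9.81×(5.05 − 2.9) = 21.091 kPa.
Initial effective stress: σ'_0 = σ_v − u = 97.39 − 21.091 = 76.299 kPa.
Stress increase at mid-clay by the 2:1 spreading method:
Δσ = qBL/((B+z)(L+z)) = 85.5×3.4×4.8/((3.4+5.05)(4.8+5.05)) = 16.765 kPa
Final effective stress: σ'_f = 76.299 + 16.765 = 93.064 kPa.
σ'_f = 93.064 ≤ σ'_p = 153 kPa, so the clay remains overconsolidated and only the recompression index applies:
S_c = C_r·H/(1+e₀)·log₁₀(σ'_f/σ'_0) = 0.029×2.7/2.23×log₁₀(93.064/76.299)
    = 0.035113 × 0.086263 = 0.003029 m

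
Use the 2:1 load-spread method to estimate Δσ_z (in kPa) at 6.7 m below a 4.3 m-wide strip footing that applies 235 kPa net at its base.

By the 2:1 method the load spreads at 1 horizontal : 2 vertical, so at depth z the loaded area has grown by z in each plan dimension:
Δσ = qB/(B+z) = 235×4.3/(4.3+6.7) = 91.864 kPa

Δσ_z ≈ 91.9 kPa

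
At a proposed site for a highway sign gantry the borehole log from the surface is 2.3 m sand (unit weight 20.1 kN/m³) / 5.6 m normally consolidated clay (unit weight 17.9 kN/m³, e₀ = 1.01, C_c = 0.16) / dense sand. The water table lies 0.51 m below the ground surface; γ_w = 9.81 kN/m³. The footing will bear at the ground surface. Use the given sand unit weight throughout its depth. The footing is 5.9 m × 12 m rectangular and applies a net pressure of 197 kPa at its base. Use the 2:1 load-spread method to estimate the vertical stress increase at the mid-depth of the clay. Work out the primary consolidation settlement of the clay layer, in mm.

S_c ≈ 173 mm

Mid-depth of clay below the ground surface: z = 2.3 + 5.6/2 = 5.1 m.
Total vertical stress at mid-clay: σ_v = 20.1×2.3 + 17.9×2.8 = 96.35 kPa.
Pore pressure: u = 9.81×(5.1 − 0.51) = 45.028 kPa.
Initial effective stress: σ'_0 = σ_v − u = 96.35 − 45.028 = 51.322 kPa.
Stress increase at mid-clay by the 2:1 spreading method:
Δσ = qBL/((B+z)(L+z)) = 197×5.9×12/((5.9+5.1)(12+5.1)) = 74.15 kPa
Final effective stress: σ'_f = σ'_0 + Δσ = 51.322 + 74.15 = 125.47 kPa.
Normally consolidated clay, so the full stress increment lies on the virgin compression line:
S_c = C_c·H/(1+e₀)·log₁₀(σ'_f/σ'_0) = 0.16×5.6/(1+1.01)×log₁₀(125.47/51.322)
    = 0.44577 × 0.38824 = 0.1731 m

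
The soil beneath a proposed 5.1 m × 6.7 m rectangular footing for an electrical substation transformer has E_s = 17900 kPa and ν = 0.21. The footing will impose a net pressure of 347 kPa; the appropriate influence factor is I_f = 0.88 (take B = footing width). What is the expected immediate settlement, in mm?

S_e ≈ 83.2 mm

Immediate (elastic) settlement: S_e = q·B·(1−ν²)/E_s · I_f.
S_e = 347 × 5.1 × (1 − 0.21²) / 17900 × 0.88
    = 347 × 5.1 × 0.9559 / 17900 × 0.88
    = 0.08317 m = 83.17 mm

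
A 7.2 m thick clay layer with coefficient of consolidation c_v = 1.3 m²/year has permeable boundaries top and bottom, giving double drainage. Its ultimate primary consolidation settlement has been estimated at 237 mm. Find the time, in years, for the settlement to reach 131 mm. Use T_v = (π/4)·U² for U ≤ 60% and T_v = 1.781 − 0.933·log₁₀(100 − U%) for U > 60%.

Drainage path length: H_d = H/2 = 3.6 m (double drainage).
U = S(t)/S_ult = 131/237 = 0.5527.
U ≤ 60%: T_v = (π/4)·U² = (π/4)×0.55274² = 0.23996.
t = T_v·H_d²/c_v = 0.23996×3.6²/1.3 = 2.392 years.

t ≈ 2.39 years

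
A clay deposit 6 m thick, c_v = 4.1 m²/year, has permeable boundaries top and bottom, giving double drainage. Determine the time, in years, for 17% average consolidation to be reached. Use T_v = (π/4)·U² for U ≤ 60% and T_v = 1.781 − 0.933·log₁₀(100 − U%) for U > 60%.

t ≈ 0.0498 years

Drainage path length: H_d = H/2 = 3 m (double drainage).
U ≤ 60%: T_v = (π/4)·U² = (π/4)×0.17² = 0.022698.
t = T_v·H_d²/c_v = 0.022698×3²/4.1 = 0.04982 years.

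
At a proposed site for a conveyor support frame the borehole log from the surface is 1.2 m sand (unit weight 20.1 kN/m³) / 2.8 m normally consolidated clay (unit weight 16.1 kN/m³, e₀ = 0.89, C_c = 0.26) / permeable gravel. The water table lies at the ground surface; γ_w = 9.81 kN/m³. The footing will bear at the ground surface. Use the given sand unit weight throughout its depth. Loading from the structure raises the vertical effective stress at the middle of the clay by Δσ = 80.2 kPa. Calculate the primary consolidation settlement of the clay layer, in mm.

S_c ≈ 262 mm

Mid-depth of clay below the ground surface: z = 1.2 + 2.8/2 = 2.6 m.
Total vertical stress at mid-clay: σ_v = 20.1×1.2 + 16.1×1.4 = 46.66 kPa.
Pore pressure: u = 9.81×(2.6 − 0) = 25.506 kPa.
Initial effective stress: σ'_0 = σ_v − u = 46.66 − 25.506 = 21.154 kPa.
Final effective stress: σ'_f = σ'_0 + Δσ = 21.154 + 80.2 = 101.35 kPa.
Normally consolidated clay, so the full stress increment lies on the virgin compression line:
S_c = C_c·H/(1+e₀)·log₁₀(σ'_f/σ'_0) = 0.26×2.8/(1+0.89)×log₁₀(101.35/21.154)
    = 0.38519 × 0.68043 = 0.2621 m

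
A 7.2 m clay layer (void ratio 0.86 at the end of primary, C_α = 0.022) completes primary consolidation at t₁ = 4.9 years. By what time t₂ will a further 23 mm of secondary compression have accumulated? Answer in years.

t₂ ≈ 9.13 years

S_s = C_α·H/(1+e_p)·log₁₀(t₂/t₁) ⇒ log₁₀(t₂/t₁) = S_s·(1+e_p)/(C_α·H).
log₁₀(t₂/t₁) = 0.023 × (1+0.86) / (0.022×7.2) = 0.2701
t₂ = t₁ × 10^0.2701 = 4.9 × 1.862 = 9.126 years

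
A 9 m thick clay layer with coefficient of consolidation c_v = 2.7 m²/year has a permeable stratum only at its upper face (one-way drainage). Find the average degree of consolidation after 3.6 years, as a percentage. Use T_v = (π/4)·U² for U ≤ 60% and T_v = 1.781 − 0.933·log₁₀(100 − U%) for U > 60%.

U ≈ 39.1 %

Drainage path length: H_d = H = 9 m (single drainage).
T_v = c_v·t/H_d² = 2.7×3.6/9² = 0.12.
T_v = 0.12 corresponds to the U ≤ 60% branch:
U = √(4T_v/π) = 0.3909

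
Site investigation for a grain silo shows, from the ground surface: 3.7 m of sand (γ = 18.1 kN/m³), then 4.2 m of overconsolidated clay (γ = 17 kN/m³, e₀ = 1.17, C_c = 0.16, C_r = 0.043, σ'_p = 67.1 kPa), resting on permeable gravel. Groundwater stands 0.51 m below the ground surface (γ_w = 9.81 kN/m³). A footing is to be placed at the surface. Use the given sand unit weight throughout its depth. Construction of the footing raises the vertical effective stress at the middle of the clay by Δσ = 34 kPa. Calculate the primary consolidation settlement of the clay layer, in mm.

S_c ≈ 41.5 mm

Mid-depth of clay below the ground surface: z = 3.7 + 4.2/2 = 5.8 m.
Total vertical stress at mid-clay: σ_v = 18.1×3.7 + 17×2.1 = 102.67 kPa.
Pore pressure: u = 9.81×(5.8 − 0.51) = 51.895 kPa.
Initial effective stress: σ'_0 = σ_v − u = 102.67 − 51.895 = 50.775 kPa.
Final effective stress: σ'_f = 50.775 + 34 = 84.775 kPa.
σ'_f = 84.775 > σ'_p = 67.1 kPa, so the stress path crosses the preconsolidation pressure — recompression up to σ'_p, then virgin compression beyond:
S_c = H/(1+e₀)·[C_r·log₁₀(σ'_p/σ'_0) + C_c·log₁₀(σ'_f/σ'_p)]
    = 4.2/2.17 × [0.043×log₁₀(67.1/50.775) + 0.16×log₁₀(84.775/67.1)]
    = 1.9355 × [0.0052061 + 0.016247] = 0.04152 m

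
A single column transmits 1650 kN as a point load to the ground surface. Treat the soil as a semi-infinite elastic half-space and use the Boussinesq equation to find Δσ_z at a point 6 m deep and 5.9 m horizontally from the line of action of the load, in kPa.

Boussinesq vertical stress below a point load on an elastic half-space:
Δσ_z = 3P/(2πz²) · [1 + (r/z)²]^(−5/2)
r/z = 5.9/6 = 0.98333; [1+(r/z)²]^(−5/2) = 0.1843.
Δσ_z = 3×1650/(2π×6²) × 0.1843 = 21.884 × 0.1843 = 4.033 kPa

Δσ_z ≈ 4.03 kPa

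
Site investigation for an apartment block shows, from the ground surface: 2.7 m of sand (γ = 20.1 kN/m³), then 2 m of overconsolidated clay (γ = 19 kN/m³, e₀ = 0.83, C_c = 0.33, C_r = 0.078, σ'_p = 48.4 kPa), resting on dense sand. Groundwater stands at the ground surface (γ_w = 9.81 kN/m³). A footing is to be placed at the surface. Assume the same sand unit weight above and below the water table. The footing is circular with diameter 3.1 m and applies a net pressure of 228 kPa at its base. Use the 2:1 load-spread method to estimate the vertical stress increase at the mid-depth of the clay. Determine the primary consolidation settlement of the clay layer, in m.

Mid-depth of clay below the ground surface: z = 2.7 + 2/2 = 3.7 m.
Total vertical stress at mid-clay: σ_v = 20.1×2.7 + 19×1 = 73.27 kPa.
Pore pressure: u = 9.81×(3.7 − 0) = 36.297 kPa.
Initial effective stress: σ'_0 = σ_v − u = 73.27 − 36.297 = 36.973 kPa.
Stress increase at mid-clay by the 2:1 spreading method:
Δσ ≈ qD²/(D+z)² = 228×3.1²/(3.1+3.7)² = 47.385 kPa
Final effective stress: σ'_f = 36.973 + 47.385 = 84.358 kPa.
σ'_f = 84.358 > σ'_p = 48.4 kPa, so the stress path crosses the preconsolidation pressure — recompression up to σ'_p, then virgin compression beyond:
S_c = H/(1+e₀)·[C_r·log₁₀(σ'_p/σ'_0) + C_c·log₁₀(σ'_f/σ'_p)]
    = 2/1.83 × [0.078×log₁₀(48.4/36.973) + 0.33×log₁₀(84.358/48.4)]
    = 1.0929 × [0.0091229 + 0.079623] = 0.09699 m

S_c ≈ 0.097 m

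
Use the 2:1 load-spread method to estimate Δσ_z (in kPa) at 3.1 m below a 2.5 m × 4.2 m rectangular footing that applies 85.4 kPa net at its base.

Δσ_z ≈ 21.9 kPa

By the 2:1 method the load spreads at 1 horizontal : 2 vertical, so at depth z the loaded area has grown by z in each plan dimension:
Δσ = qBL/((B+z)(L+z)) = 85.4×2.5×4.2/((2.5+3.1)(4.2+3.1)) = 21.935 kPa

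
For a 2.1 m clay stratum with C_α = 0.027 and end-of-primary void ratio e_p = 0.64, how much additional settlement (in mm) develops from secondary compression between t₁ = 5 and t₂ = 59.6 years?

Secondary compression: S_s = C_α·H/(1+e_p)·log₁₀(t₂/t₁)
S_s = 0.027×2.1/(1+0.64)×log₁₀(59.6/5)
    = 0.03457 × 1.076 = 0.03721 m

S_s ≈ 37.2 mm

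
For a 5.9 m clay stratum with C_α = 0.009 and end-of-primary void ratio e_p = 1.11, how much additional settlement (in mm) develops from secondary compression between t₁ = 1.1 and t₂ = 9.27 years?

S_s ≈ 23.3 mm

Secondary compression: S_s = C_α·H/(1+e_p)·log₁₀(t₂/t₁)
S_s = 0.009×5.9/(1+1.11)×log₁₀(9.27/1.1)
    = 0.02517 × 0.9257 = 0.0233 m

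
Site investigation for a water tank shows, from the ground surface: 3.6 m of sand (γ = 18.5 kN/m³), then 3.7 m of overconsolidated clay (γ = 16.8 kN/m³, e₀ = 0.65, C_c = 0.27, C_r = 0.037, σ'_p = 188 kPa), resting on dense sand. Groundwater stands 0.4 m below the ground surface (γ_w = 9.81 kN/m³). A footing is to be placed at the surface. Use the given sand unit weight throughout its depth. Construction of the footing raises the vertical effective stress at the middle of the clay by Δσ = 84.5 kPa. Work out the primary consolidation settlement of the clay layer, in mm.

Mid-depth of clay below the ground surface: z = 3.6 + 3.7/2 = 5.45 m.
Total vertical stress at mid-clay: σ_v = 18.5×3.6 + 16.8×1.85 = 97.68 kPa.
Pore pressure: u = 9.81×(5.45 − 0.4) = 49.541 kPa.
Initial effective stress: σ'_0 = σ_v − u = 97.68 − 49.541 = 48.139 kPa.
Final effective stress: σ'_f = 48.139 + 84.5 = 132.64 kPa.
σ'_f = 132.64 ≤ σ'_p = 188 kPa, so the clay remains overconsolidated and only the recompression index applies:
S_c = C_r·H/(1+e₀)·log₁₀(σ'_f/σ'_0) = 0.037×3.7/1.65×log₁₀(132.64/48.139)
    = 0.082969 × 0.44018 = 0.03652 m

S_c ≈ 36.5 mm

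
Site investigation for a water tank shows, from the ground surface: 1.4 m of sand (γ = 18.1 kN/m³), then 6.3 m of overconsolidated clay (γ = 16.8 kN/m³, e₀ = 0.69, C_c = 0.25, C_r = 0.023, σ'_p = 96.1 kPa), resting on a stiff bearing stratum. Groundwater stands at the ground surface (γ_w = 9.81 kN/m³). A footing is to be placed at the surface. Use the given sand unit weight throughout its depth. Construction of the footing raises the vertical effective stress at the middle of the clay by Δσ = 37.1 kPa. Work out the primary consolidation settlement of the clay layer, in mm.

Mid-depth of clay below the ground surface: z = 1.4 + 6.3/2 = 4.55 m.
Total vertical stress at mid-clay: σ_v = 18.1×1.4 + 16.8×3.15 = 78.26 kPa.
Pore pressure: u = 9.81×(4.55 − 0) = 44.636 kPa.
Initial effective stress: σ'_0 = σ_v − u = 78.26 − 44.636 = 33.624 kPa.
Final effective stress: σ'_f = 33.624 + 37.1 = 70.724 kPa.
σ'_f = 70.724 ≤ σ'_p = 96.1 kPa, so the clay remains overconsolidated and only the recompression index applies:
S_c = C_r·H/(1+e₀)·log₁₀(σ'_f/σ'_0) = 0.023×6.3/1.69×log₁₀(70.724/33.624)
    = 0.085739 × 0.32292 = 0.02769 m

S_c ≈ 27.7 mm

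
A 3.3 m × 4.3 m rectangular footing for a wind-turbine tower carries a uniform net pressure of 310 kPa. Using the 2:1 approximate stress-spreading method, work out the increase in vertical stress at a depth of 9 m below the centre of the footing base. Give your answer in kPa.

Δσ_z ≈ 26.9 kPa

By the 2:1 method the load spreads at 1 horizontal : 2 vertical, so at depth z the loaded area has grown by z in each plan dimension:
Δσ = qBL/((B+z)(L+z)) = 310×3.3×4.3/((3.3+9)(4.3+9)) = 26.89 kPa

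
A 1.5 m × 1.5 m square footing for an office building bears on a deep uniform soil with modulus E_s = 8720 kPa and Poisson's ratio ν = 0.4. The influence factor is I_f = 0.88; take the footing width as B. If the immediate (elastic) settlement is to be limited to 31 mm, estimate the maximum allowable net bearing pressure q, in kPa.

q ≈ 244 kPa

S_e = q·B·(1−ν²)/E_s · I_f  ⇒  q = S_e·E_s / (B·(1−ν²)·I_f).
q = 0.031 × 8720 / (1.5 × 0.84 × 0.88) = 243.8 kPa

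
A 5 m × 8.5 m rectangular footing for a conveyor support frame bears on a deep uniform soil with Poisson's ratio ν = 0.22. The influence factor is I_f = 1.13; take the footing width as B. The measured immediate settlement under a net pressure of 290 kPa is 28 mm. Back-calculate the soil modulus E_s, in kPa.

E_s ≈ 55700 kPa

S_e = q·B·(1−ν²)/E_s · I_f  ⇒  E_s = q·B·(1−ν²)·I_f / S_e.
E_s = 290 × 5 × 0.9516 × 1.13 / 0.028 = 55690 kPa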